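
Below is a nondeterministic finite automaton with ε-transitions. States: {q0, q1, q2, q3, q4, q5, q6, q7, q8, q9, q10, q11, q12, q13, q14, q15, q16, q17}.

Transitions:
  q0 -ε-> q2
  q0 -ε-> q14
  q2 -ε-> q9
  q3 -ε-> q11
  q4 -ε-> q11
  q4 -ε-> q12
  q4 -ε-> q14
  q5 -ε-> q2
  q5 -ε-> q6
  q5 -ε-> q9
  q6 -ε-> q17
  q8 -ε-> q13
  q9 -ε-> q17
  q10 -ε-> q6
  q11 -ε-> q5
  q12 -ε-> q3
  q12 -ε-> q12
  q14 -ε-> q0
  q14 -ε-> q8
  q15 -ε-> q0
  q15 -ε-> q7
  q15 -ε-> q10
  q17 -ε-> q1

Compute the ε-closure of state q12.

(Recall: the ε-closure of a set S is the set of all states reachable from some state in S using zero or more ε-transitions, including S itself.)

{q1, q2, q3, q5, q6, q9, q11, q12, q17}

Start with {q12}.
From q12 via ε: add q3.
From q3 via ε: add q11.
From q11 via ε: add q5.
From q5 via ε: add q2, q6, q9.
From q6 via ε: add q17.
From q17 via ε: add q1.
No new states can be added; the closed set is {q1, q2, q3, q5, q6, q9, q11, q12, q17}.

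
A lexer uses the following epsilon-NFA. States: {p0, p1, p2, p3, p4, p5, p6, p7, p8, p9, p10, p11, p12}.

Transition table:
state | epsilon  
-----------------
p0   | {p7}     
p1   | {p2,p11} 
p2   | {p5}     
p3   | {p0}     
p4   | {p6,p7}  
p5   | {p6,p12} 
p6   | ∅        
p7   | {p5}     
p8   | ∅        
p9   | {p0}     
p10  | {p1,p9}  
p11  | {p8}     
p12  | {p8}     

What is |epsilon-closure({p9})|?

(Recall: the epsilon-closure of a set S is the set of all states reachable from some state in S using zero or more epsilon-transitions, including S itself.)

7

Start with {p9}.
From p9 via epsilon: add p0.
From p0 via epsilon: add p7.
From p7 via epsilon: add p5.
From p5 via epsilon: add p6, p12.
From p12 via epsilon: add p8.
epsilon-closure = {p0, p5, p6, p7, p8, p9, p12}, which has 7 states.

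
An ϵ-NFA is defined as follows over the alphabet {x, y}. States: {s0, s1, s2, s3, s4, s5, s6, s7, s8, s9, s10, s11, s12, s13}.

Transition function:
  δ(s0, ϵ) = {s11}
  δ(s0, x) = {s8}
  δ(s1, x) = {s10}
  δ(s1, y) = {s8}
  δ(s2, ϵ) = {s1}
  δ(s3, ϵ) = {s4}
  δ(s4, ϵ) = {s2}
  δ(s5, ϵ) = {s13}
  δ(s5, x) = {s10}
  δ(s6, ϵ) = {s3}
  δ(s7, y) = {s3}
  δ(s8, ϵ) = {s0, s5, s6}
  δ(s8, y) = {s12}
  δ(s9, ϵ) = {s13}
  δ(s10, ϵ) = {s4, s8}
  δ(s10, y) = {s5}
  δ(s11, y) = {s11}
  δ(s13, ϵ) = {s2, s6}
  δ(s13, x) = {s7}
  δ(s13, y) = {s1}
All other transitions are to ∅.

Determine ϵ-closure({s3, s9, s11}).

Start with {s3, s9, s11}.
From s3 via ϵ: add s4.
From s9 via ϵ: add s13.
From s4 via ϵ: add s2.
From s13 via ϵ: add s6.
From s2 via ϵ: add s1.
No new states can be added; the closed set is {s1, s2, s3, s4, s6, s9, s11, s13}.

{s1, s2, s3, s4, s6, s9, s11, s13}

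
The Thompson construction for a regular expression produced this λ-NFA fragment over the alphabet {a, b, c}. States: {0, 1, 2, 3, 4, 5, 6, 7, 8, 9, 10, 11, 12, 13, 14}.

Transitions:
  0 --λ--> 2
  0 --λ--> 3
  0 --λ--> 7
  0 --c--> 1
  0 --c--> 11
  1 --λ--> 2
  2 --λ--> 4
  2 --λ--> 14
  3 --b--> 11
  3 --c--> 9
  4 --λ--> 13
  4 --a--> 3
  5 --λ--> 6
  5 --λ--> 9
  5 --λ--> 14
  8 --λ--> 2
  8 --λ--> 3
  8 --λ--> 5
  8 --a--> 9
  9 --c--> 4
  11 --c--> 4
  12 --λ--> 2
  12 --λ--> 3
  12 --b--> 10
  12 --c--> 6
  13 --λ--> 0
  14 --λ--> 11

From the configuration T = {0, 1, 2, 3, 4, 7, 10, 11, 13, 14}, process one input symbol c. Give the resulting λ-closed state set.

{0, 1, 2, 3, 4, 7, 9, 11, 13, 14}

0 on c → {1, 11}.
3 on c → {9}.
11 on c → {4}.
No c-transition from 1, 2, 4, 7, 10, 13, 14.
Union after reading c: {1, 4, 9, 11}.
Now take the λ-closure:
From 1 via λ: add 2.
From 4 via λ: add 13.
From 2 via λ: add 14.
From 13 via λ: add 0.
From 0 via λ: add 3, 7.
No new states can be added; the closed set is {0, 1, 2, 3, 4, 7, 9, 11, 13, 14}.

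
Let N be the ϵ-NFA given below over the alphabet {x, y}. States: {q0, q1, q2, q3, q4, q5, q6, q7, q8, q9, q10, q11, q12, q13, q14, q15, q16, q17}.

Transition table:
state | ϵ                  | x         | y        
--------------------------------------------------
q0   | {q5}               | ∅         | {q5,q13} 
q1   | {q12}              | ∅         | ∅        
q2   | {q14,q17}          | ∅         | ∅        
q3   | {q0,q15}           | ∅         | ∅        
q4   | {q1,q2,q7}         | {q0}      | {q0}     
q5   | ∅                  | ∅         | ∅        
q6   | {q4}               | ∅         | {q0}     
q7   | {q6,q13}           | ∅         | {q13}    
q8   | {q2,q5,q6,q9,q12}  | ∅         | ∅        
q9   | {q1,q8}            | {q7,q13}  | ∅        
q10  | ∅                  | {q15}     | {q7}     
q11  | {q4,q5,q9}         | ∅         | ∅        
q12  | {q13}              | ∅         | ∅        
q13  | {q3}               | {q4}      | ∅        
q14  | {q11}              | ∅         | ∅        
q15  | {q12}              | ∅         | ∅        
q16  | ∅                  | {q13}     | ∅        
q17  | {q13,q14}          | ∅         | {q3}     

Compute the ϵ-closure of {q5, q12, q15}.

Start with {q5, q12, q15}.
From q12 via ϵ: add q13.
From q13 via ϵ: add q3.
From q3 via ϵ: add q0.
No new states can be added; the closed set is {q0, q3, q5, q12, q13, q15}.

{q0, q3, q5, q12, q13, q15}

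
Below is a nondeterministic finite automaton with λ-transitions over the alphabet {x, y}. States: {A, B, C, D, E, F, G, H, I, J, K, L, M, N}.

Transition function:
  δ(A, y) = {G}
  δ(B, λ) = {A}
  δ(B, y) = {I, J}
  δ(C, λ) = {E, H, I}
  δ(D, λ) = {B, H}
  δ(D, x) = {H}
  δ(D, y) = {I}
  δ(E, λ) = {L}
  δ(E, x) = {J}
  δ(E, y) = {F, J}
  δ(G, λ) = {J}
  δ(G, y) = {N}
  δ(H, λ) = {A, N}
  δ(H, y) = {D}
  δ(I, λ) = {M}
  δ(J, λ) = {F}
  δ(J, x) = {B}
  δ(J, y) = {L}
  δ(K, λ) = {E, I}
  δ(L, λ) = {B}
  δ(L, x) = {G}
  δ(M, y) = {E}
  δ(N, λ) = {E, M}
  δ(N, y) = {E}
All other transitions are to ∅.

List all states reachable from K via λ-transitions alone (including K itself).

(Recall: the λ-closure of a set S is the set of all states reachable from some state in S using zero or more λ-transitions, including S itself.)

{A, B, E, I, K, L, M}

Start with {K}.
From K via λ: add E, I.
From E via λ: add L.
From I via λ: add M.
From L via λ: add B.
From B via λ: add A.
No new states can be added; the closed set is {A, B, E, I, K, L, M}.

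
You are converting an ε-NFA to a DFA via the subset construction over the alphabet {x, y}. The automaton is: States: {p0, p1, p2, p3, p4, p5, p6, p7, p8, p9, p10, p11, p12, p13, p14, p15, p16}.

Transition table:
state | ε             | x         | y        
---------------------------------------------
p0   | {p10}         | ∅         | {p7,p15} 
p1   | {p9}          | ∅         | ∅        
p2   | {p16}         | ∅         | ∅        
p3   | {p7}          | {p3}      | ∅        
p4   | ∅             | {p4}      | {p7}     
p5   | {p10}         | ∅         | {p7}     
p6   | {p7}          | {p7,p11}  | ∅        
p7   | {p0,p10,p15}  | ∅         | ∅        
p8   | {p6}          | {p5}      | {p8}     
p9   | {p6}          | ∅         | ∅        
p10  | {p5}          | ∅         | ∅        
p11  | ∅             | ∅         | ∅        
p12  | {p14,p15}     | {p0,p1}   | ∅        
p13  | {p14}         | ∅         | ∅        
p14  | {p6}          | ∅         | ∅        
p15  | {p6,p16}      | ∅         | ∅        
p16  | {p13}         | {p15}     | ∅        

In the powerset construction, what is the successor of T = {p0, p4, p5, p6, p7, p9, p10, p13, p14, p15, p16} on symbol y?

{p0, p5, p6, p7, p10, p13, p14, p15, p16}

p0 on y → {p7, p15}.
p4 on y → {p7}.
p5 on y → {p7}.
No y-transition from p6, p7, p9, p10, p13, p14, p15, p16.
Union after reading y: {p7, p15}.
Now take the ε-closure:
From p7 via ε: add p0, p10.
From p15 via ε: add p6, p16.
From p10 via ε: add p5.
From p16 via ε: add p13.
From p13 via ε: add p14.
No new states can be added; the closed set is {p0, p5, p6, p7, p10, p13, p14, p15, p16}.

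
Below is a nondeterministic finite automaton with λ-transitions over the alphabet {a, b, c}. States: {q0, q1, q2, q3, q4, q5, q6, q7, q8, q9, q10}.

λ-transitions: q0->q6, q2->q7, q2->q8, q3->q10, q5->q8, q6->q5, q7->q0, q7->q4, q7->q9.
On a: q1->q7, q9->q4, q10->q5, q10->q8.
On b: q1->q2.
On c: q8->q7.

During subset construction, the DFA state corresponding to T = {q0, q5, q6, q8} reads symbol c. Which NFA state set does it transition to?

{q0, q4, q5, q6, q7, q8, q9}

q8 on c → {q7}.
No c-transition from q0, q5, q6.
Union after reading c: {q7}.
Now take the λ-closure:
From q7 via λ: add q0, q4, q9.
From q0 via λ: add q6.
From q6 via λ: add q5.
From q5 via λ: add q8.
No new states can be added; the closed set is {q0, q4, q5, q6, q7, q8, q9}.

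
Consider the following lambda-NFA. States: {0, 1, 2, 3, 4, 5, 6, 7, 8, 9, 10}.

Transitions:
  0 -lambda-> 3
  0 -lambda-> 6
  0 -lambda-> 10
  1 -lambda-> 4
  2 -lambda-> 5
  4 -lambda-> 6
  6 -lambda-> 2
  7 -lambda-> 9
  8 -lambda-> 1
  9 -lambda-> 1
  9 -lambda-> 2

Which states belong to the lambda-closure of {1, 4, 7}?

{1, 2, 4, 5, 6, 7, 9}

Start with {1, 4, 7}.
From 4 via lambda: add 6.
From 7 via lambda: add 9.
From 6 via lambda: add 2.
From 2 via lambda: add 5.
No new states can be added; the closed set is {1, 2, 4, 5, 6, 7, 9}.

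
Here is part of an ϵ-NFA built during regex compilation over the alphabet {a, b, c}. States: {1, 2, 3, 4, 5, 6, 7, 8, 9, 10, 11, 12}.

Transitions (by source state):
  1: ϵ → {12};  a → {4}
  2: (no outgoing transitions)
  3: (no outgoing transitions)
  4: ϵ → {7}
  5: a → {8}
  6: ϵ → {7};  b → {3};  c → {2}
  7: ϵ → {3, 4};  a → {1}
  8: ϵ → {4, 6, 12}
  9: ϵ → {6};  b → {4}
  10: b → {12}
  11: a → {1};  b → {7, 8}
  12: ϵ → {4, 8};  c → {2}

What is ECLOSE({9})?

Start with {9}.
From 9 via ϵ: add 6.
From 6 via ϵ: add 7.
From 7 via ϵ: add 3, 4.
No new states can be added; the closed set is {3, 4, 6, 7, 9}.

{3, 4, 6, 7, 9}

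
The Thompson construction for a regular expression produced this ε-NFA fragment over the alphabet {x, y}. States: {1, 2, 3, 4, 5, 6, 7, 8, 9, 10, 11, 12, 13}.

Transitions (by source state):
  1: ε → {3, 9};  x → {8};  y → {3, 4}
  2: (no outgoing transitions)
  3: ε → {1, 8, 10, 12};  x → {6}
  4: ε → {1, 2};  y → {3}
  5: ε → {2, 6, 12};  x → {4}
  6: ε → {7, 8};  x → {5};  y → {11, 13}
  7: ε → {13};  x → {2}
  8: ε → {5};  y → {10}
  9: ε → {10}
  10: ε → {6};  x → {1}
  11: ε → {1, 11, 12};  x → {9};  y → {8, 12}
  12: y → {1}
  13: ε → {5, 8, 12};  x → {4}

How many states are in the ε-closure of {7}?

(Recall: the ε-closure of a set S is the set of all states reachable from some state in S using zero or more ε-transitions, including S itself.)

Start with {7}.
From 7 via ε: add 13.
From 13 via ε: add 5, 8, 12.
From 5 via ε: add 2, 6.
ε-closure = {2, 5, 6, 7, 8, 12, 13}, which has 7 states.

7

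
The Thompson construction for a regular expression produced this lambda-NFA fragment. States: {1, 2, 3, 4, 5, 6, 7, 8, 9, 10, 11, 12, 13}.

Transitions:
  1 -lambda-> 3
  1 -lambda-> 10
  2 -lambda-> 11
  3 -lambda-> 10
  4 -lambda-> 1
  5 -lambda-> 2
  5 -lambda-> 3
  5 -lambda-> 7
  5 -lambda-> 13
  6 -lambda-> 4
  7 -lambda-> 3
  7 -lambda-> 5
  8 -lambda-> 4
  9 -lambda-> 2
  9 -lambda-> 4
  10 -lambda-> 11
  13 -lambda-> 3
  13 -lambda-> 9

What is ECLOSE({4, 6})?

Start with {4, 6}.
From 4 via lambda: add 1.
From 1 via lambda: add 3, 10.
From 10 via lambda: add 11.
No new states can be added; the closed set is {1, 3, 4, 6, 10, 11}.

{1, 3, 4, 6, 10, 11}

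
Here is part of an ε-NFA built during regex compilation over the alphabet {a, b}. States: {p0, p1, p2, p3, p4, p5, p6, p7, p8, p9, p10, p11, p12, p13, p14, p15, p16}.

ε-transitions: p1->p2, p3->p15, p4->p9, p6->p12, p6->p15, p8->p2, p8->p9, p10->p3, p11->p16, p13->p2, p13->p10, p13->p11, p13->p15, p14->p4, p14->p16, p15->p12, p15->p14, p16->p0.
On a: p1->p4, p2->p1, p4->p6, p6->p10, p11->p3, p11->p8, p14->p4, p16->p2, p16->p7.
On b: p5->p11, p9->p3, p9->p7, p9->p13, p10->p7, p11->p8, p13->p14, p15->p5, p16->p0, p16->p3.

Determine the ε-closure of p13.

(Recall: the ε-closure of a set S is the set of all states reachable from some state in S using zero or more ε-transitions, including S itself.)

Start with {p13}.
From p13 via ε: add p2, p10, p11, p15.
From p10 via ε: add p3.
From p11 via ε: add p16.
From p15 via ε: add p12, p14.
From p14 via ε: add p4.
From p16 via ε: add p0.
From p4 via ε: add p9.
No new states can be added; the closed set is {p0, p2, p3, p4, p9, p10, p11, p12, p13, p14, p15, p16}.

{p0, p2, p3, p4, p9, p10, p11, p12, p13, p14, p15, p16}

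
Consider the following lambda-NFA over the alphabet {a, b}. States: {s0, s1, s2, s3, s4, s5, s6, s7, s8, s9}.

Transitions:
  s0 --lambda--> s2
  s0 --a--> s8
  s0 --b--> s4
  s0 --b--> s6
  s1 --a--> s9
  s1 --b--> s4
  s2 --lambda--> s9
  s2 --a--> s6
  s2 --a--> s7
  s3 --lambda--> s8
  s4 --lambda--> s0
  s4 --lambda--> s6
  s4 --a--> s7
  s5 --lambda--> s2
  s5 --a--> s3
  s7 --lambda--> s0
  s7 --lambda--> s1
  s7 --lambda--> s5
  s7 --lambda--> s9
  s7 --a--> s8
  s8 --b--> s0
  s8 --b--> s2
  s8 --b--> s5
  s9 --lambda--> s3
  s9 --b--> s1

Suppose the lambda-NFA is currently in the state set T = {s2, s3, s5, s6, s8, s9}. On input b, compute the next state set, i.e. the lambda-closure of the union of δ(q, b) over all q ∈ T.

s8 on b → {s0, s2, s5}.
s9 on b → {s1}.
No b-transition from s2, s3, s5, s6.
Union after reading b: {s0, s1, s2, s5}.
Now take the lambda-closure:
From s2 via lambda: add s9.
From s9 via lambda: add s3.
From s3 via lambda: add s8.
No new states can be added; the closed set is {s0, s1, s2, s3, s5, s8, s9}.

{s0, s1, s2, s3, s5, s8, s9}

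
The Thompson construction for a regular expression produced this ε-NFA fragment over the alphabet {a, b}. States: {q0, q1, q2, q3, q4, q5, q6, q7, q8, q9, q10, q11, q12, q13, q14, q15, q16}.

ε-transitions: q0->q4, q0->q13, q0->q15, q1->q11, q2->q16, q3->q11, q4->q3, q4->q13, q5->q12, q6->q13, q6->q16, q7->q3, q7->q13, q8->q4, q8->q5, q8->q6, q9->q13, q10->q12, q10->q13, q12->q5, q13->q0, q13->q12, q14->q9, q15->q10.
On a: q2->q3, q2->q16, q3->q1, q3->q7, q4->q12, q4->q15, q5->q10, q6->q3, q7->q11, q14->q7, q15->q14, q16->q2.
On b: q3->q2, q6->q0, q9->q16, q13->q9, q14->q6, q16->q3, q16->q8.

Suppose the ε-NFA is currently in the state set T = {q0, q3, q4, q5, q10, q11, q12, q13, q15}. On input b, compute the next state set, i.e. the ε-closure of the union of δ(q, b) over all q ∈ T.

q3 on b → {q2}.
q13 on b → {q9}.
No b-transition from q0, q4, q5, q10, q11, q12, q15.
Union after reading b: {q2, q9}.
Now take the ε-closure:
From q2 via ε: add q16.
From q9 via ε: add q13.
From q13 via ε: add q0, q12.
From q0 via ε: add q4, q15.
From q12 via ε: add q5.
From q4 via ε: add q3.
From q15 via ε: add q10.
From q3 via ε: add q11.
No new states can be added; the closed set is {q0, q2, q3, q4, q5, q9, q10, q11, q12, q13, q15, q16}.

{q0, q2, q3, q4, q5, q9, q10, q11, q12, q13, q15, q16}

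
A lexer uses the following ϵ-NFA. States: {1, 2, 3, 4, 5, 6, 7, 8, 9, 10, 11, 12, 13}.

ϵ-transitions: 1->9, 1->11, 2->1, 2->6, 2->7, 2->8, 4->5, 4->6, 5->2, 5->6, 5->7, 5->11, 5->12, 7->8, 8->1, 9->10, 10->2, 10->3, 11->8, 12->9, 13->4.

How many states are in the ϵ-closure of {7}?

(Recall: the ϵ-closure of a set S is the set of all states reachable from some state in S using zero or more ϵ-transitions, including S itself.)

Start with {7}.
From 7 via ϵ: add 8.
From 8 via ϵ: add 1.
From 1 via ϵ: add 9, 11.
From 9 via ϵ: add 10.
From 10 via ϵ: add 2, 3.
From 2 via ϵ: add 6.
ϵ-closure = {1, 2, 3, 6, 7, 8, 9, 10, 11}, which has 9 states.

9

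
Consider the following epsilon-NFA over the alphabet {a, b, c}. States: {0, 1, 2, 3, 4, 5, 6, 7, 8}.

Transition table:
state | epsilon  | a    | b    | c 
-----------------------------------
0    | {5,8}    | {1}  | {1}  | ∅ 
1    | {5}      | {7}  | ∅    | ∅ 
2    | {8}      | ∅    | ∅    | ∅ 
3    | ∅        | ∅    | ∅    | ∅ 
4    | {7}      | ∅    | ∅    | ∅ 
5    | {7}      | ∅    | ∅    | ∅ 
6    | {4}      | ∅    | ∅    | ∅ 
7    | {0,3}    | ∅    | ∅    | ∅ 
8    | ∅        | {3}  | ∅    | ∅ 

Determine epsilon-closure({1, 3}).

{0, 1, 3, 5, 7, 8}

Start with {1, 3}.
From 1 via epsilon: add 5.
From 5 via epsilon: add 7.
From 7 via epsilon: add 0.
From 0 via epsilon: add 8.
No new states can be added; the closed set is {0, 1, 3, 5, 7, 8}.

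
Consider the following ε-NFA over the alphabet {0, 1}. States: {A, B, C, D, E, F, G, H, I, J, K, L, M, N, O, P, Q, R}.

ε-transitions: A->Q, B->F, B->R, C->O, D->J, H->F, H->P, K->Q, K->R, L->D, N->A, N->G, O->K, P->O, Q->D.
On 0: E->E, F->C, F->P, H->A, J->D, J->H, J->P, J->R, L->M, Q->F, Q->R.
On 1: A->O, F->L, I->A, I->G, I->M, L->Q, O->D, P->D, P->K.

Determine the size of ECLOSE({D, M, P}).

8

Start with {D, M, P}.
From D via ε: add J.
From P via ε: add O.
From O via ε: add K.
From K via ε: add Q, R.
ε-closure = {D, J, K, M, O, P, Q, R}, which has 8 states.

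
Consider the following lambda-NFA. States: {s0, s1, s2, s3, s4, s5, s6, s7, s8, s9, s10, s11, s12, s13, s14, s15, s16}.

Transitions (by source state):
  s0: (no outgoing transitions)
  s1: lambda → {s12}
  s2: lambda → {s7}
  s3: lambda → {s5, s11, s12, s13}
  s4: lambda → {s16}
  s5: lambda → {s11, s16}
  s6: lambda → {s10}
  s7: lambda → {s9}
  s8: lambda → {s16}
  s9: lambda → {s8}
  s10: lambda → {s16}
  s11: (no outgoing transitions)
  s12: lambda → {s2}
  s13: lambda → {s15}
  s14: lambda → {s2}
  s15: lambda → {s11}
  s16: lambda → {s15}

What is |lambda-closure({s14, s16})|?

Start with {s14, s16}.
From s14 via lambda: add s2.
From s16 via lambda: add s15.
From s2 via lambda: add s7.
From s15 via lambda: add s11.
From s7 via lambda: add s9.
From s9 via lambda: add s8.
lambda-closure = {s2, s7, s8, s9, s11, s14, s15, s16}, which has 8 states.

8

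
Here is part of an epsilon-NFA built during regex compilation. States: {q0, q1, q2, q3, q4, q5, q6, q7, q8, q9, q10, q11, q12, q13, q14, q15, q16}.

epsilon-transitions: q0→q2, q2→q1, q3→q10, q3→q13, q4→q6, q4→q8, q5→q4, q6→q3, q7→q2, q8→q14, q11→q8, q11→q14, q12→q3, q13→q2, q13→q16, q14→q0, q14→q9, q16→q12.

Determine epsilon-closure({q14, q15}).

Start with {q14, q15}.
From q14 via epsilon: add q0, q9.
From q0 via epsilon: add q2.
From q2 via epsilon: add q1.
No new states can be added; the closed set is {q0, q1, q2, q9, q14, q15}.

{q0, q1, q2, q9, q14, q15}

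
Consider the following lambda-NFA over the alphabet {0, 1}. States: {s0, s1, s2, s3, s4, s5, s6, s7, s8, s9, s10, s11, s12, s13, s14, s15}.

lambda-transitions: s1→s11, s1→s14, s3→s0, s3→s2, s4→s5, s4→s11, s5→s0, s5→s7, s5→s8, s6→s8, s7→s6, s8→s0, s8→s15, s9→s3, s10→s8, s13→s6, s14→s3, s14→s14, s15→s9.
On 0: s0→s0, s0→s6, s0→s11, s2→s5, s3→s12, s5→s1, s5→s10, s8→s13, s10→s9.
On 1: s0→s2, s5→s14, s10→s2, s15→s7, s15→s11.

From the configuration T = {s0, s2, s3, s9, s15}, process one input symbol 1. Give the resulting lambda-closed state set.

s0 on 1 → {s2}.
s15 on 1 → {s7, s11}.
No 1-transition from s2, s3, s9.
Union after reading 1: {s2, s7, s11}.
Now take the lambda-closure:
From s7 via lambda: add s6.
From s6 via lambda: add s8.
From s8 via lambda: add s0, s15.
From s15 via lambda: add s9.
From s9 via lambda: add s3.
No new states can be added; the closed set is {s0, s2, s3, s6, s7, s8, s9, s11, s15}.

{s0, s2, s3, s6, s7, s8, s9, s11, s15}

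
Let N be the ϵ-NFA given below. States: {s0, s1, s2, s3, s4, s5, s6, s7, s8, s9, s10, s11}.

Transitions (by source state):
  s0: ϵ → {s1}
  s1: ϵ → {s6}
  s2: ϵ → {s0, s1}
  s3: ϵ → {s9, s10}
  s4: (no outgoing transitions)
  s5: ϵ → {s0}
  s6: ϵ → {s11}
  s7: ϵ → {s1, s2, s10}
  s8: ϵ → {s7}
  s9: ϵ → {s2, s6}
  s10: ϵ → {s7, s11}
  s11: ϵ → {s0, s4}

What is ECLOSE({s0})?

Start with {s0}.
From s0 via ϵ: add s1.
From s1 via ϵ: add s6.
From s6 via ϵ: add s11.
From s11 via ϵ: add s4.
No new states can be added; the closed set is {s0, s1, s4, s6, s11}.

{s0, s1, s4, s6, s11}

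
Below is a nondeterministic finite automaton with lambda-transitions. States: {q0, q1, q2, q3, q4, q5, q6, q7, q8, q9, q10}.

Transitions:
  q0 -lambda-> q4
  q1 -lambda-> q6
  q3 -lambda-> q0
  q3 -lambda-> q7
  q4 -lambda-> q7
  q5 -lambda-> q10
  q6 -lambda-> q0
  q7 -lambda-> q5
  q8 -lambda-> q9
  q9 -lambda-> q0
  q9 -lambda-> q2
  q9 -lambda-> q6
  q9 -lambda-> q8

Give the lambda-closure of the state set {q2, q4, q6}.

{q0, q2, q4, q5, q6, q7, q10}

Start with {q2, q4, q6}.
From q4 via lambda: add q7.
From q6 via lambda: add q0.
From q7 via lambda: add q5.
From q5 via lambda: add q10.
No new states can be added; the closed set is {q0, q2, q4, q5, q6, q7, q10}.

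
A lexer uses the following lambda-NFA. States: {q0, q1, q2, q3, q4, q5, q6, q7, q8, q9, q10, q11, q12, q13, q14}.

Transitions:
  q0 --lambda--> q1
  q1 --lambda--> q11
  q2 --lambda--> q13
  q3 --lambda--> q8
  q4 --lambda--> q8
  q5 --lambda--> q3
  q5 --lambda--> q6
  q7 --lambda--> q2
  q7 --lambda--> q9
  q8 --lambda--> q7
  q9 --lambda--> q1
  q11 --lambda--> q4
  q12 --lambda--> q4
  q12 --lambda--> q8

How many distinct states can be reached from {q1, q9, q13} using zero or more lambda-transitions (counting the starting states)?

8

Start with {q1, q9, q13}.
From q1 via lambda: add q11.
From q11 via lambda: add q4.
From q4 via lambda: add q8.
From q8 via lambda: add q7.
From q7 via lambda: add q2.
lambda-closure = {q1, q2, q4, q7, q8, q9, q11, q13}, which has 8 states.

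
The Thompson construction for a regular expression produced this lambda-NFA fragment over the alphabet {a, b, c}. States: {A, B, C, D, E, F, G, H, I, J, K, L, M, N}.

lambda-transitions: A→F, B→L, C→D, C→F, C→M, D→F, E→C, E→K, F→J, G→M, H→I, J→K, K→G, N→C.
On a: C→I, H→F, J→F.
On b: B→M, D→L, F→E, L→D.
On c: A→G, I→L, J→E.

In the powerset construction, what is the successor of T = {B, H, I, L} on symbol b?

{D, F, G, J, K, M}

B on b → {M}.
L on b → {D}.
No b-transition from H, I.
Union after reading b: {D, M}.
Now take the lambda-closure:
From D via lambda: add F.
From F via lambda: add J.
From J via lambda: add K.
From K via lambda: add G.
No new states can be added; the closed set is {D, F, G, J, K, M}.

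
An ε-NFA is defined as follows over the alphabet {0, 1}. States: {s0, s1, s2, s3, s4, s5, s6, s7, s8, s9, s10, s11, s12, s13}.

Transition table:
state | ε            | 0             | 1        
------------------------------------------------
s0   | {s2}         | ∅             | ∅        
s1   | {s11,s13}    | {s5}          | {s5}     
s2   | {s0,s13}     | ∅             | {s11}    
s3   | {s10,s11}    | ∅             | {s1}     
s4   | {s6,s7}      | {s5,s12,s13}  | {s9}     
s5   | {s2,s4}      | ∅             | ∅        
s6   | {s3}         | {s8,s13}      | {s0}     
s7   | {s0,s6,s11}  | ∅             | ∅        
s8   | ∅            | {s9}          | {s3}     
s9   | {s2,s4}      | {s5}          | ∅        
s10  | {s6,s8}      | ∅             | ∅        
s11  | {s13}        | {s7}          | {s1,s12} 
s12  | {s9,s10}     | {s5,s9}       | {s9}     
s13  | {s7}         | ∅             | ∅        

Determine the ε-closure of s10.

{s0, s2, s3, s6, s7, s8, s10, s11, s13}

Start with {s10}.
From s10 via ε: add s6, s8.
From s6 via ε: add s3.
From s3 via ε: add s11.
From s11 via ε: add s13.
From s13 via ε: add s7.
From s7 via ε: add s0.
From s0 via ε: add s2.
No new states can be added; the closed set is {s0, s2, s3, s6, s7, s8, s10, s11, s13}.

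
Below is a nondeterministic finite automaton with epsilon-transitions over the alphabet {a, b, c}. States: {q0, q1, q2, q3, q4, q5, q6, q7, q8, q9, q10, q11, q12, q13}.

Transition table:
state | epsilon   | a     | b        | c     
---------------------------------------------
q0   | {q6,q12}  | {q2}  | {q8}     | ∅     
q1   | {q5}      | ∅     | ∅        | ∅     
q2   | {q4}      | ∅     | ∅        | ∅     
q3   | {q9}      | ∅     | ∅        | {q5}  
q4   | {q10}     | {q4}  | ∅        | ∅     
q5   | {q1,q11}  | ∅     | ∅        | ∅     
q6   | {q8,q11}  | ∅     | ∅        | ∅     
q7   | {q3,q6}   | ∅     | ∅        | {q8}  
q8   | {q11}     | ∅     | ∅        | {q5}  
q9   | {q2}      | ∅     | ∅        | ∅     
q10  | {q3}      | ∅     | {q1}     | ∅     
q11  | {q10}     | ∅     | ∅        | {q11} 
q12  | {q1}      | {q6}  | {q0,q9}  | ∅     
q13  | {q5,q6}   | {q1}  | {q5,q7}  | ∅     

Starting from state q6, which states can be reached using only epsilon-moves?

Start with {q6}.
From q6 via epsilon: add q8, q11.
From q11 via epsilon: add q10.
From q10 via epsilon: add q3.
From q3 via epsilon: add q9.
From q9 via epsilon: add q2.
From q2 via epsilon: add q4.
No new states can be added; the closed set is {q2, q3, q4, q6, q8, q9, q10, q11}.

{q2, q3, q4, q6, q8, q9, q10, q11}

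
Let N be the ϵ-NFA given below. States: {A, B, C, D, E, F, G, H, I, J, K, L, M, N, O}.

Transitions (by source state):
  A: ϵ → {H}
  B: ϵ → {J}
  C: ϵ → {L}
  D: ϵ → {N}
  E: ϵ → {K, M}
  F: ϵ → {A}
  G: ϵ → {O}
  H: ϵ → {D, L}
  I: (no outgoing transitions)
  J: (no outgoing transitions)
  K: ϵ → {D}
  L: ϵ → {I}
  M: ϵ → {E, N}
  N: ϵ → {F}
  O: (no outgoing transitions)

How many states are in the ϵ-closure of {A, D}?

7

Start with {A, D}.
From A via ϵ: add H.
From D via ϵ: add N.
From H via ϵ: add L.
From N via ϵ: add F.
From L via ϵ: add I.
ϵ-closure = {A, D, F, H, I, L, N}, which has 7 states.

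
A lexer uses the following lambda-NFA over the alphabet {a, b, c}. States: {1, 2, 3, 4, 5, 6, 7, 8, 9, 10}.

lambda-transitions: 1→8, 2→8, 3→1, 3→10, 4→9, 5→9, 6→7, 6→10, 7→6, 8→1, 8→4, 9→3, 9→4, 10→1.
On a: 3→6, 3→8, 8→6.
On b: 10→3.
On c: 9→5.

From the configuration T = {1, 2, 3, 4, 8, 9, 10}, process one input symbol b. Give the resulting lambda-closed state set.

{1, 3, 4, 8, 9, 10}

10 on b → {3}.
No b-transition from 1, 2, 3, 4, 8, 9.
Union after reading b: {3}.
Now take the lambda-closure:
From 3 via lambda: add 1, 10.
From 1 via lambda: add 8.
From 8 via lambda: add 4.
From 4 via lambda: add 9.
No new states can be added; the closed set is {1, 3, 4, 8, 9, 10}.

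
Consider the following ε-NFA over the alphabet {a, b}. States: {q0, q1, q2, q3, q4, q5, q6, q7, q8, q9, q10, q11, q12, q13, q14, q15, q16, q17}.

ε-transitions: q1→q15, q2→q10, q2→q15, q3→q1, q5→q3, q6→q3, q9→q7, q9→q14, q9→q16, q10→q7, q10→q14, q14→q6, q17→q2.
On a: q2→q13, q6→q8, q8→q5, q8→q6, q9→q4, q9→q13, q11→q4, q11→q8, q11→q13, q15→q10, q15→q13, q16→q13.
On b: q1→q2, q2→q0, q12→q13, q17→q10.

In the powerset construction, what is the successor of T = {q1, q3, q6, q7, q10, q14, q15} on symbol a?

{q1, q3, q6, q7, q8, q10, q13, q14, q15}

q6 on a → {q8}.
q15 on a → {q10, q13}.
No a-transition from q1, q3, q7, q10, q14.
Union after reading a: {q8, q10, q13}.
Now take the ε-closure:
From q10 via ε: add q7, q14.
From q14 via ε: add q6.
From q6 via ε: add q3.
From q3 via ε: add q1.
From q1 via ε: add q15.
No new states can be added; the closed set is {q1, q3, q6, q7, q8, q10, q13, q14, q15}.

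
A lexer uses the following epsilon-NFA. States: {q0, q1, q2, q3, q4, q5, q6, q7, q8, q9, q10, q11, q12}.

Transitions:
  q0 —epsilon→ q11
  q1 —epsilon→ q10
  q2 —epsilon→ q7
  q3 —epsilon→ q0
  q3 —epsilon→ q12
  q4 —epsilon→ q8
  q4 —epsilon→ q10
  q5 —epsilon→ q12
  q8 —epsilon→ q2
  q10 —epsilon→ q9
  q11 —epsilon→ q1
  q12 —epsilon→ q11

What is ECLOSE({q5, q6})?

{q1, q5, q6, q9, q10, q11, q12}

Start with {q5, q6}.
From q5 via epsilon: add q12.
From q12 via epsilon: add q11.
From q11 via epsilon: add q1.
From q1 via epsilon: add q10.
From q10 via epsilon: add q9.
No new states can be added; the closed set is {q1, q5, q6, q9, q10, q11, q12}.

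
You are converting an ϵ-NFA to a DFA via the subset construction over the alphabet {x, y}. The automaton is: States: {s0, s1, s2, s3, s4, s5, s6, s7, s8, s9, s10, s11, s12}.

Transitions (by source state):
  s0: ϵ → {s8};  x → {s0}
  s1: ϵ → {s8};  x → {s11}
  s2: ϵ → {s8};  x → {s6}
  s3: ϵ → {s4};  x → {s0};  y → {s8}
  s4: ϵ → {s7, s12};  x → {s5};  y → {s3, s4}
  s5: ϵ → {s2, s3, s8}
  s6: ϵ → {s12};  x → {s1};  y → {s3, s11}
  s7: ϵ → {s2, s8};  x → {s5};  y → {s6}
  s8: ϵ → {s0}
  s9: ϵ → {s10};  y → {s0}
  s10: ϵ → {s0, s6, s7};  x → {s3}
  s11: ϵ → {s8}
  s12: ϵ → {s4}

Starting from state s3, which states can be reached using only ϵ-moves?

{s0, s2, s3, s4, s7, s8, s12}

Start with {s3}.
From s3 via ϵ: add s4.
From s4 via ϵ: add s7, s12.
From s7 via ϵ: add s2, s8.
From s8 via ϵ: add s0.
No new states can be added; the closed set is {s0, s2, s3, s4, s7, s8, s12}.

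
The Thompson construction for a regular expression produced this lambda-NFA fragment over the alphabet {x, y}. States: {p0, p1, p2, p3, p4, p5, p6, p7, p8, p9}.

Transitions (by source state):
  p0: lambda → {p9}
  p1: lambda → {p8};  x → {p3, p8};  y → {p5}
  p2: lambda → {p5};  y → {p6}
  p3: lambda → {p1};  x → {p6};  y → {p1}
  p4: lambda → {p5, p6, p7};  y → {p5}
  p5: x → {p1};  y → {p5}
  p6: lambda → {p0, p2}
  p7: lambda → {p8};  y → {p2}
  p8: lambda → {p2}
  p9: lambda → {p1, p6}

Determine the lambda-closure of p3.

Start with {p3}.
From p3 via lambda: add p1.
From p1 via lambda: add p8.
From p8 via lambda: add p2.
From p2 via lambda: add p5.
No new states can be added; the closed set is {p1, p2, p3, p5, p8}.

{p1, p2, p3, p5, p8}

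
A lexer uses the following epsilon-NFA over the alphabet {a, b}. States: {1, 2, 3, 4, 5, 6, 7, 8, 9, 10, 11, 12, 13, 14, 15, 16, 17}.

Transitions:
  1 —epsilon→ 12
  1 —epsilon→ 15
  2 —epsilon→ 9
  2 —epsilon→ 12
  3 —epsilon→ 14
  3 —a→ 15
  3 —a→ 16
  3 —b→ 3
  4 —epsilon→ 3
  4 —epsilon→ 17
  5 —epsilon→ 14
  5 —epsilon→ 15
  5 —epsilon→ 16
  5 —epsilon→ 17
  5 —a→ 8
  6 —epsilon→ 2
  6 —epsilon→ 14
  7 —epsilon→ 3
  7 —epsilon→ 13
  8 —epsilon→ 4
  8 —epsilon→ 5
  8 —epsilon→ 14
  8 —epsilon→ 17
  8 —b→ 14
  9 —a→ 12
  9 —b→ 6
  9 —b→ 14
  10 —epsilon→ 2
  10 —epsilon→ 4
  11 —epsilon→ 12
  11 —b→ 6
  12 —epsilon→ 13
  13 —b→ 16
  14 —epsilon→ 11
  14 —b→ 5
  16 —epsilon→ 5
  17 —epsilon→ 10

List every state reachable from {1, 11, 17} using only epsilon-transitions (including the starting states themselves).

{1, 2, 3, 4, 9, 10, 11, 12, 13, 14, 15, 17}

Start with {1, 11, 17}.
From 1 via epsilon: add 12, 15.
From 17 via epsilon: add 10.
From 10 via epsilon: add 2, 4.
From 12 via epsilon: add 13.
From 2 via epsilon: add 9.
From 4 via epsilon: add 3.
From 3 via epsilon: add 14.
No new states can be added; the closed set is {1, 2, 3, 4, 9, 10, 11, 12, 13, 14, 15, 17}.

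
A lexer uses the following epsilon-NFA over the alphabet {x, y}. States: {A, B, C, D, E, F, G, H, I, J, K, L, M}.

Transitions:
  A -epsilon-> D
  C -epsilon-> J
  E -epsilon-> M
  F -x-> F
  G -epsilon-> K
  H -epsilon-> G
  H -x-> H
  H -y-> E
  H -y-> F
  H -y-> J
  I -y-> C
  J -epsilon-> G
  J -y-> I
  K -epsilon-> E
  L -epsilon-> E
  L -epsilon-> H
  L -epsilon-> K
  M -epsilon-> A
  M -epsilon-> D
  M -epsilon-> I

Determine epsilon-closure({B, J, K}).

{A, B, D, E, G, I, J, K, M}

Start with {B, J, K}.
From J via epsilon: add G.
From K via epsilon: add E.
From E via epsilon: add M.
From M via epsilon: add A, D, I.
No new states can be added; the closed set is {A, B, D, E, G, I, J, K, M}.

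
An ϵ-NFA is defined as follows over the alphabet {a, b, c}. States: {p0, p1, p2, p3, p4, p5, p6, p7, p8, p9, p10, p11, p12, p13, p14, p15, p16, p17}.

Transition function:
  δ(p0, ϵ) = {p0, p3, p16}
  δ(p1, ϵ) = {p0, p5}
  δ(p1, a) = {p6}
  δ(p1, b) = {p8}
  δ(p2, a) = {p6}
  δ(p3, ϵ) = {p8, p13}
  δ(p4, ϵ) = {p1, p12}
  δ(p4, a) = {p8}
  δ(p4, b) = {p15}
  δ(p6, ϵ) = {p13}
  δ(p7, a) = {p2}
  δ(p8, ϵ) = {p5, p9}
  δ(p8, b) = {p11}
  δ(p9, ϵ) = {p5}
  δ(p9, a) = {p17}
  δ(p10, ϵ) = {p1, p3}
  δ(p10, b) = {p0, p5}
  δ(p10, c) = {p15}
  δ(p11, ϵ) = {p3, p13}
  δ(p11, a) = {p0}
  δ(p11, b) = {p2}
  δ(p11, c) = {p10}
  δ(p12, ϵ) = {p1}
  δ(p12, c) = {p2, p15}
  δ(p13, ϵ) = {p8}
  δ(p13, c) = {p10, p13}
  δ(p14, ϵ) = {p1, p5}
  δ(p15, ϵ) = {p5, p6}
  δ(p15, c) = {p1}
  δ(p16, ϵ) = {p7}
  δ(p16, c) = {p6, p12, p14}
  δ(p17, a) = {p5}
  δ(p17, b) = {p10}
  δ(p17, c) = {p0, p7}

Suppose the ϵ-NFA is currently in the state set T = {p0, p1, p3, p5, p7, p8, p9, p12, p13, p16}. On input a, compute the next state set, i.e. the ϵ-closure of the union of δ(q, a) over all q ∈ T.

{p2, p5, p6, p8, p9, p13, p17}

p1 on a → {p6}.
p7 on a → {p2}.
p9 on a → {p17}.
No a-transition from p0, p3, p5, p8, p12, p13, p16.
Union after reading a: {p2, p6, p17}.
Now take the ϵ-closure:
From p6 via ϵ: add p13.
From p13 via ϵ: add p8.
From p8 via ϵ: add p5, p9.
No new states can be added; the closed set is {p2, p5, p6, p8, p9, p13, p17}.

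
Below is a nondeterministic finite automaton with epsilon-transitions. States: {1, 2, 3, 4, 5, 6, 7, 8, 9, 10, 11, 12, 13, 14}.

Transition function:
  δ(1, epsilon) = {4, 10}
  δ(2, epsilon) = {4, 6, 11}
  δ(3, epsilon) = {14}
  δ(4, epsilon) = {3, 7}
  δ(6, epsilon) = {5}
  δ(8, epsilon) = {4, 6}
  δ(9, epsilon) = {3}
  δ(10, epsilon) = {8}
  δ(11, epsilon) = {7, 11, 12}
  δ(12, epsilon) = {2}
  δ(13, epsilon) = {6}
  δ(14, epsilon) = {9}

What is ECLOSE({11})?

{2, 3, 4, 5, 6, 7, 9, 11, 12, 14}

Start with {11}.
From 11 via epsilon: add 7, 12.
From 12 via epsilon: add 2.
From 2 via epsilon: add 4, 6.
From 4 via epsilon: add 3.
From 6 via epsilon: add 5.
From 3 via epsilon: add 14.
From 14 via epsilon: add 9.
No new states can be added; the closed set is {2, 3, 4, 5, 6, 7, 9, 11, 12, 14}.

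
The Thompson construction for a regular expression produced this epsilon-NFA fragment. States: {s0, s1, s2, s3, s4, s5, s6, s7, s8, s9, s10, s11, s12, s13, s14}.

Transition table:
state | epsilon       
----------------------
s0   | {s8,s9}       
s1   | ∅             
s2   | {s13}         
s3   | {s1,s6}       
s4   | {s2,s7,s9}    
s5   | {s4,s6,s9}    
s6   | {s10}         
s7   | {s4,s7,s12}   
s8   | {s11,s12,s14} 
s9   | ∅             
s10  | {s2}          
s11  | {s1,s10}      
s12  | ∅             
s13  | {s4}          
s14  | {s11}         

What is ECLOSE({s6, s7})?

{s2, s4, s6, s7, s9, s10, s12, s13}

Start with {s6, s7}.
From s6 via epsilon: add s10.
From s7 via epsilon: add s4, s12.
From s4 via epsilon: add s2, s9.
From s2 via epsilon: add s13.
No new states can be added; the closed set is {s2, s4, s6, s7, s9, s10, s12, s13}.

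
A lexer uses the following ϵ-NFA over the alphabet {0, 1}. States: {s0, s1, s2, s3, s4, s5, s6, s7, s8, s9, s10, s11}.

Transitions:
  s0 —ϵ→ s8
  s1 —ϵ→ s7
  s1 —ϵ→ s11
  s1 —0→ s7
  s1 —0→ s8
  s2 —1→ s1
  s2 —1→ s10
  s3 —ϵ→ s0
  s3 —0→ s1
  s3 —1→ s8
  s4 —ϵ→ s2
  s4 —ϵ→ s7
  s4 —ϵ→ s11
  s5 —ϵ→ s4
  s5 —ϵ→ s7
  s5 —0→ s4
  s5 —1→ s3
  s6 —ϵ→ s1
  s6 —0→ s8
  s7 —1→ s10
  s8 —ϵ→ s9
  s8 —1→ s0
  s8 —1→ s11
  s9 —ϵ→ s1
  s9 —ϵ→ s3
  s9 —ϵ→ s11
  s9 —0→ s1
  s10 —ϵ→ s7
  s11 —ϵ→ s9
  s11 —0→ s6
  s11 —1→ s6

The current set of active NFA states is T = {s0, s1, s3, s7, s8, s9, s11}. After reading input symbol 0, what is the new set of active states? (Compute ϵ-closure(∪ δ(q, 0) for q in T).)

{s0, s1, s3, s6, s7, s8, s9, s11}

s1 on 0 → {s7, s8}.
s3 on 0 → {s1}.
s9 on 0 → {s1}.
s11 on 0 → {s6}.
No 0-transition from s0, s7, s8.
Union after reading 0: {s1, s6, s7, s8}.
Now take the ϵ-closure:
From s1 via ϵ: add s11.
From s8 via ϵ: add s9.
From s9 via ϵ: add s3.
From s3 via ϵ: add s0.
No new states can be added; the closed set is {s0, s1, s3, s6, s7, s8, s9, s11}.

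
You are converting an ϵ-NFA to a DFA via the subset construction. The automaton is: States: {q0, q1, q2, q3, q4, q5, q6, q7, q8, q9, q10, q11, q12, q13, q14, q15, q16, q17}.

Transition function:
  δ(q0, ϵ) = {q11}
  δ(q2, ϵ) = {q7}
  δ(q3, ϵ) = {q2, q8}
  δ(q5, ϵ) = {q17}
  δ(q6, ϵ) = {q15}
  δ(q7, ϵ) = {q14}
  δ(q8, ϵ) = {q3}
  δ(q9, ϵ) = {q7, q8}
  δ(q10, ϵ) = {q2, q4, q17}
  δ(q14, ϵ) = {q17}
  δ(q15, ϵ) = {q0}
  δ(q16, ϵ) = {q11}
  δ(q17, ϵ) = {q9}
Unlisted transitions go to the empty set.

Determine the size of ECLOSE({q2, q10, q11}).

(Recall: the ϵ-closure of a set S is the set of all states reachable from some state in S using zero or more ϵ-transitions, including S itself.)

10

Start with {q2, q10, q11}.
From q2 via ϵ: add q7.
From q10 via ϵ: add q4, q17.
From q7 via ϵ: add q14.
From q17 via ϵ: add q9.
From q9 via ϵ: add q8.
From q8 via ϵ: add q3.
ϵ-closure = {q2, q3, q4, q7, q8, q9, q10, q11, q14, q17}, which has 10 states.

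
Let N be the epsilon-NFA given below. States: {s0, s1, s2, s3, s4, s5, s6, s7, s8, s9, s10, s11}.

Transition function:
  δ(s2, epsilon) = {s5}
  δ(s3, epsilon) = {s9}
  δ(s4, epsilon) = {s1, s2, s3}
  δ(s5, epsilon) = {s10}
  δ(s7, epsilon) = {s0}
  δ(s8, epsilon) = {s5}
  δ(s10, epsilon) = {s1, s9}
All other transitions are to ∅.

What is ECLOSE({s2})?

{s1, s2, s5, s9, s10}

Start with {s2}.
From s2 via epsilon: add s5.
From s5 via epsilon: add s10.
From s10 via epsilon: add s1, s9.
No new states can be added; the closed set is {s1, s2, s5, s9, s10}.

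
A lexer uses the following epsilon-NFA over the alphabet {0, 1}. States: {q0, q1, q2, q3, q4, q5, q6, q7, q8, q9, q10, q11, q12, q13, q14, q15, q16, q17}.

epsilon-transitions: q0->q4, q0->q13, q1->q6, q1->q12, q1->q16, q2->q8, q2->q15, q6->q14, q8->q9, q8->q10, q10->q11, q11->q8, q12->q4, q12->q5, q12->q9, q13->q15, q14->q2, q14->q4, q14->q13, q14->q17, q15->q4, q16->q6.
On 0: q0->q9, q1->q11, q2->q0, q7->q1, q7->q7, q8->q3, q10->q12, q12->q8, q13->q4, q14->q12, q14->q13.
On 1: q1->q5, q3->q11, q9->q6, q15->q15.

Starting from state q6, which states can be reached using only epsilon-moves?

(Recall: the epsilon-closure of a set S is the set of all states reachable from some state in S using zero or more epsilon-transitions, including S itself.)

Start with {q6}.
From q6 via epsilon: add q14.
From q14 via epsilon: add q2, q4, q13, q17.
From q2 via epsilon: add q8, q15.
From q8 via epsilon: add q9, q10.
From q10 via epsilon: add q11.
No new states can be added; the closed set is {q2, q4, q6, q8, q9, q10, q11, q13, q14, q15, q17}.

{q2, q4, q6, q8, q9, q10, q11, q13, q14, q15, q17}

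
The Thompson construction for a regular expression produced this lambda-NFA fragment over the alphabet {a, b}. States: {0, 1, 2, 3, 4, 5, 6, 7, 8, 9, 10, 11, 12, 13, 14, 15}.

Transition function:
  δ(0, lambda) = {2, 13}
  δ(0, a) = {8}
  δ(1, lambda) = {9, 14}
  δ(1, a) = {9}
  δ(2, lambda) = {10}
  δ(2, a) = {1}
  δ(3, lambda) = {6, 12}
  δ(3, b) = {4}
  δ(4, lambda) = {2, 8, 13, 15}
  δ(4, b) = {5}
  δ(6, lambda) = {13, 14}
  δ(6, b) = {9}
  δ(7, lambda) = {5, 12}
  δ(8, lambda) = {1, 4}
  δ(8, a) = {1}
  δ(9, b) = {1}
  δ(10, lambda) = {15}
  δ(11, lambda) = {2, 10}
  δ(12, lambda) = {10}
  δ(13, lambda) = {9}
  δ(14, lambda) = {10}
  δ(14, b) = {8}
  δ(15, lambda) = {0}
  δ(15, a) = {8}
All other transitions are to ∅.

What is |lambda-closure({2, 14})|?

Start with {2, 14}.
From 2 via lambda: add 10.
From 10 via lambda: add 15.
From 15 via lambda: add 0.
From 0 via lambda: add 13.
From 13 via lambda: add 9.
lambda-closure = {0, 2, 9, 10, 13, 14, 15}, which has 7 states.

7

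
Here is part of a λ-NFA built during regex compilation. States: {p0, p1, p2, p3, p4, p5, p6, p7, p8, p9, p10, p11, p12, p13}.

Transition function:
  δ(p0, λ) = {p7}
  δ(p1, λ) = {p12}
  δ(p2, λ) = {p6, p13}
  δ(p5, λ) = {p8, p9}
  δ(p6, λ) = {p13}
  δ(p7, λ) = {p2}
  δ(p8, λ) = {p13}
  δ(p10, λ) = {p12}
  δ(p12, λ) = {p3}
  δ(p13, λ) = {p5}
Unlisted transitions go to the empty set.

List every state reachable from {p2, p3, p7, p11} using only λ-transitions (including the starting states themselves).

{p2, p3, p5, p6, p7, p8, p9, p11, p13}

Start with {p2, p3, p7, p11}.
From p2 via λ: add p6, p13.
From p13 via λ: add p5.
From p5 via λ: add p8, p9.
No new states can be added; the closed set is {p2, p3, p5, p6, p7, p8, p9, p11, p13}.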